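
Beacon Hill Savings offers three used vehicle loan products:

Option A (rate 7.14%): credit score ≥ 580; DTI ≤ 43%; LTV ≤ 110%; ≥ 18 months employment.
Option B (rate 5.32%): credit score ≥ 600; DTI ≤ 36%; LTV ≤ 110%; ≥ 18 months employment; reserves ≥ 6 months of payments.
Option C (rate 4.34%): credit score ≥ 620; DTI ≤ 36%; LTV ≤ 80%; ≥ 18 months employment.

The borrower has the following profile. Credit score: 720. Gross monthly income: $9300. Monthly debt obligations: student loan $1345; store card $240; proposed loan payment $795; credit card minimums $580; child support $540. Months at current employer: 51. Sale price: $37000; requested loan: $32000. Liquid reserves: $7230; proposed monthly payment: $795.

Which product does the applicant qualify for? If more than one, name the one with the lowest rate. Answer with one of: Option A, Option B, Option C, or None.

Option A

Total debts = (1,345 + 240 + 795 + 580 + 540) = 3,500; DTI = 3,500/9,300 = 37.6%.
LTV = 32,000/37,000 = 86.5%.
Reserves = 7,230/795 = 9.1 months.
Option A: score 720 ≥ 580; DTI 37.6% ≤ 43%; LTV 86.5% ≤ 110%; employment 51 ≥ 18 mo → qualifies.
Option B: score 720 ≥ 600; DTI 37.6% > 36%; LTV 86.5% ≤ 110%; employment 51 ≥ 18 mo; reserves 9.1 ≥ 6 mo → does not qualify.
Option C: score 720 ≥ 620; DTI 37.6% > 36%; LTV 86.5% > 80%; employment 51 ≥ 18 mo → does not qualify.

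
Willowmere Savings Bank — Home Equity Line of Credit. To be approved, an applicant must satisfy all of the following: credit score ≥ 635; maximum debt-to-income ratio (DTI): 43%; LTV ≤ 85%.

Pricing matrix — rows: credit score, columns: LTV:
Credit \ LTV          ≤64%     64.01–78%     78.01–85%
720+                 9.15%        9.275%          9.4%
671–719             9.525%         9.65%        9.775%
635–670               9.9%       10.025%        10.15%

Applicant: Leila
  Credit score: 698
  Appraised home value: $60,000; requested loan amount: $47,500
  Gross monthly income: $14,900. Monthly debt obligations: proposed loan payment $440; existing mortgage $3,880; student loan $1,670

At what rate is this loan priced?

Credit score 698 ≥ 635; Total monthly debts = (440 + 3,880 + 1,670) = 5,990. DTI: 5,990 ÷ 14,900 = 40.2%, within the 43% cap
Loan-to-value = 47,500/60,000 = 79.2% — pass (85% max)
Credit 698 → row 671–719; LTV 79.2% → column 78.01–85%. Grid cell → 9.775%.

9.775%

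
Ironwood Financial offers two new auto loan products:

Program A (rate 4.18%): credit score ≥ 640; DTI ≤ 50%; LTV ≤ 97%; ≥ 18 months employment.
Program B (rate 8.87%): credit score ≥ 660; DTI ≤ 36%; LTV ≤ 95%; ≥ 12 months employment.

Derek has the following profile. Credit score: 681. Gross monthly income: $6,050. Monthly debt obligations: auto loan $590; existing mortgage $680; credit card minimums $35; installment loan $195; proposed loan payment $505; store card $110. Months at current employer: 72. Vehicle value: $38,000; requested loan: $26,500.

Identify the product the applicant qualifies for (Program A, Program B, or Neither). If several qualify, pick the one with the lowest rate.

Total debts = (590 + 680 + 35 + 195 + 505 + 110) = 2,115; DTI = 2,115/6,050 = 35%.
LTV = 26,500/38,000 = 69.7%.
Program A: score 681 ≥ 640; DTI 35% ≤ 50%; LTV 69.7% ≤ 97%; employment 72 ≥ 18 mo → qualifies.
Program B: score 681 ≥ 660; DTI 35% ≤ 36%; LTV 69.7% ≤ 95%; employment 72 ≥ 12 mo → qualifies.
Qualifying: Program A, Program B. Lowest rate is 4.18% → Program A.

Program A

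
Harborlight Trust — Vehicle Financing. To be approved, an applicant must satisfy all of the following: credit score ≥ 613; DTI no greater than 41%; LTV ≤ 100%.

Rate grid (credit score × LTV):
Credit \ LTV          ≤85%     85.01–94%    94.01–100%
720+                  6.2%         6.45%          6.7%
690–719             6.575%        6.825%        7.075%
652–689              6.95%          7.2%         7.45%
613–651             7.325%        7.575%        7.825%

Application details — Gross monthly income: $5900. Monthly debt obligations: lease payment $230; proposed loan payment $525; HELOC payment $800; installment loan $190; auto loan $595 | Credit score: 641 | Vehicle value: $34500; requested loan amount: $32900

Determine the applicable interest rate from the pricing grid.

7.825%

Credit score 641 ≥ 613; Total monthly debts = (230 + 525 + 800 + 190 + 595) = 2,340. Debt-to-income = 2,340/5,900 = 39.7% — meets 41% limit
Loan-to-value = 32,900/34,500 = 95.4% — pass (100% max)
Score 641 is in the 613–651 band; LTV 95.4% is in the 94.01–100% band → 7.825%.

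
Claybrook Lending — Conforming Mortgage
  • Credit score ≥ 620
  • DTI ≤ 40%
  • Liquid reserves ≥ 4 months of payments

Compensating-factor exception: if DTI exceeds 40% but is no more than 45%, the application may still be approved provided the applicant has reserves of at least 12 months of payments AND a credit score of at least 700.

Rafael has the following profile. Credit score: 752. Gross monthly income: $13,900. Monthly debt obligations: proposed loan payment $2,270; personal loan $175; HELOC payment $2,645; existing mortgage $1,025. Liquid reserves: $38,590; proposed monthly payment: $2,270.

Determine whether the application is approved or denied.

Credit score 752 ≥ 620 (meets base)
Total debts = (2,270 + 175 + 2,645 + 1,025) = 6,115. DTI = 6,115/13,900 = 44% > 40% — standard DTI limit exceeded.
Liquid reserves cover 38,590/2,270 = 17.0 months — ≥ 4 required
44% falls in the override range (40%–45%), so the compensating-factor test applies.
Override check — reserves: 17.0 mo (ok); score: 752 (ok).
Both compensating conditions met → exception applies.

Approved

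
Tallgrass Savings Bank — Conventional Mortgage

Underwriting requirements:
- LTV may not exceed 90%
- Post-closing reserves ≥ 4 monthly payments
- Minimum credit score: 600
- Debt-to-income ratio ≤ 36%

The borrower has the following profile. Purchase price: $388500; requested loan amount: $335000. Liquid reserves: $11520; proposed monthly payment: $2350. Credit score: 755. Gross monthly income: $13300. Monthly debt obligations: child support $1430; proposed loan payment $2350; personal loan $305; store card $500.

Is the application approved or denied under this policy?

LTV: 335,000 ÷ 388,500 = 86.2%, within 90% cap
Liquid reserves cover 11,520/2,350 = 4.9 months — ≥ 4 required
Credit score 755 ≥ 600 (meets)
Total monthly debts = (1,430 + 2,350 + 305 + 500) = 4,585. DTI = 4,585/13,300 = 34.5% ≤ 36%
All criteria satisfied.

Approved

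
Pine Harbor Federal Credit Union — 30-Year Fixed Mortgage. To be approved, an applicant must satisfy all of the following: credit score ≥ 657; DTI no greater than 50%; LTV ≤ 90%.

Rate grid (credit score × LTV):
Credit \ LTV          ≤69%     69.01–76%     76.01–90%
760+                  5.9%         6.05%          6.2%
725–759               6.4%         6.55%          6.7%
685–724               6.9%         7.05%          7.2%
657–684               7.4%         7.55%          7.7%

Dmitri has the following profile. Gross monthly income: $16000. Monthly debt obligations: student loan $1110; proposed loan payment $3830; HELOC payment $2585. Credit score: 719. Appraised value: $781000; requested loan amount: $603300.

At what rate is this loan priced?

7.2%

Credit score 719 ≥ 657; Total monthly debts = (1,110 + 3,830 + 2,585) = 7,525. DTI = 7,525/16,000 = 47% ≤ 50%
LTV = 603,300/781,000 = 77.2% ≤ 90%
Score 719 is in the 685–724 band; LTV 77.2% is in the 76.01–90% band → 7.2%.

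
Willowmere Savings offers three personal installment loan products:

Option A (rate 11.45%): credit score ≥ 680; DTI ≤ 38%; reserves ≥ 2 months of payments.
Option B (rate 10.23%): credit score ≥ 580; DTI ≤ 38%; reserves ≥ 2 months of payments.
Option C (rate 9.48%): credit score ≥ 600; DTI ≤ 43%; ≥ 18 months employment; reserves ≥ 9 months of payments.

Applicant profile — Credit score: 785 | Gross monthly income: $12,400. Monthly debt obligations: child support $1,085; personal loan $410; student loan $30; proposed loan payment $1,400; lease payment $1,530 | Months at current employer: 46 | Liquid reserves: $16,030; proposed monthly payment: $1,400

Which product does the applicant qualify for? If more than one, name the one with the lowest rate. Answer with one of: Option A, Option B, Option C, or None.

Option C

Total debts = (1,085 + 410 + 30 + 1,400 + 1,530) = 4,455; DTI = 4,455/12,400 = 35.9%.
Reserves = 16,030/1,400 = 11.4 months.
Option A: score 785 ≥ 680; DTI 35.9% ≤ 38%; reserves 11.4 ≥ 2 mo → qualifies.
Option B: score 785 ≥ 580; DTI 35.9% ≤ 38%; reserves 11.4 ≥ 2 mo → qualifies.
Option C: score 785 ≥ 600; DTI 35.9% ≤ 43%; employment 46 ≥ 18 mo; reserves 11.4 ≥ 9 mo → qualifies.
Qualifying: Option A, Option B, Option C. Lowest rate is 9.48% → Option C.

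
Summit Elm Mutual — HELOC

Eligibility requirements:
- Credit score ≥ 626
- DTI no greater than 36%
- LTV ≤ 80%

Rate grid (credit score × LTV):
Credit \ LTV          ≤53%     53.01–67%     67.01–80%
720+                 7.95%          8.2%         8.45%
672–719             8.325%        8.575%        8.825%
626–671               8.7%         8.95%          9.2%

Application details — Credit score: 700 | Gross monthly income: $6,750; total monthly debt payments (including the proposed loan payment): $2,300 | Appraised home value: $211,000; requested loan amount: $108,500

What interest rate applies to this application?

Credit score 700 ≥ 626; DTI = 2,300/6,750 = 34.1% ≤ 36%
Loan-to-value = 108,500/211,000 = 51.4% — pass (80% max)
Credit 700 → row 672–719; LTV 51.4% → column ≤53%. Grid cell → 8.325%.

8.325%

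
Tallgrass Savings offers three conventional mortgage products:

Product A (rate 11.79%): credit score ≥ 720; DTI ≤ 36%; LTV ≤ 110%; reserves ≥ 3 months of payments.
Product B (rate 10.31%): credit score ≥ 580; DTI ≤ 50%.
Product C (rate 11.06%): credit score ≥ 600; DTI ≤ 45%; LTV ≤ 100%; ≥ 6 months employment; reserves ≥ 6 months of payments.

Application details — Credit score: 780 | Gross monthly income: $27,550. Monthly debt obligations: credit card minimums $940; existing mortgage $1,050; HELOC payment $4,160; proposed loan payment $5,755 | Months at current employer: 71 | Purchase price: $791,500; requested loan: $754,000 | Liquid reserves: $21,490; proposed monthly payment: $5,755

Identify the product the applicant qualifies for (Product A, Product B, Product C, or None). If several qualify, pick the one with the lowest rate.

Product B

Total debts = (940 + 1,050 + 4,160 + 5,755) = 11,905; DTI = 11,905/27,550 = 43.2%.
LTV = 754,000/791,500 = 95.3%.
Reserves = 21,490/5,755 = 3.7 months.
Product A: score 780 ≥ 720; DTI 43.2% > 36%; LTV 95.3% ≤ 110%; reserves 3.7 ≥ 3 mo → does not qualify.
Product B: score 780 ≥ 580; DTI 43.2% ≤ 50% → qualifies.
Product C: score 780 ≥ 600; DTI 43.2% ≤ 45%; LTV 95.3% ≤ 100%; employment 71 ≥ 6 mo; reserves 3.7 < 6 mo → does not qualify.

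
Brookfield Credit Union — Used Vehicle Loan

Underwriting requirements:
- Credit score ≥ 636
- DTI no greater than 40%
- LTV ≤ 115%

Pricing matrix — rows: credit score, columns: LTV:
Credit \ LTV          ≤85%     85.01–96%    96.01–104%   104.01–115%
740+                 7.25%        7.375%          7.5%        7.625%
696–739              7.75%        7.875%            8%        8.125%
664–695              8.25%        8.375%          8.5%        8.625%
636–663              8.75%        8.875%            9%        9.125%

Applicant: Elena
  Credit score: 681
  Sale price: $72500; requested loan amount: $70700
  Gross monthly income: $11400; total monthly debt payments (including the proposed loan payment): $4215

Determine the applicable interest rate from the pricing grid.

8.5%

Credit score 681 ≥ 636; DTI: 4,215 ÷ 11,400 = 37%, within the 40% cap
LTV = 70,700/72,500 = 97.5% ≤ 115%
Credit 681 → row 664–695; LTV 97.5% → column 96.01–104%. Grid cell → 8.5%.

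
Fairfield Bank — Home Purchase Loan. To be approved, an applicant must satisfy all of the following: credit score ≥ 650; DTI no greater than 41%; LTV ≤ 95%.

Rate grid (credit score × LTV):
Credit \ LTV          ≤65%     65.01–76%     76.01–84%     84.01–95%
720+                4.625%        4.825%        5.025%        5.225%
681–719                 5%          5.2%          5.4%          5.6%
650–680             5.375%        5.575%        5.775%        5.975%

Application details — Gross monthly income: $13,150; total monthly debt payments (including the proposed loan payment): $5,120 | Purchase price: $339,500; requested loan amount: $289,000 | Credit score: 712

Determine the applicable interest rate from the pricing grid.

5.6%

Credit score 712 ≥ 650; DTI = 5,120/13,150 = 38.9% ≤ 41%
LTV = 289,000/339,500 = 85.1% ≤ 95%
Row: 712 falls in 681–719. Column: 85.1% falls in 84.01–95%. Rate = 5.6%.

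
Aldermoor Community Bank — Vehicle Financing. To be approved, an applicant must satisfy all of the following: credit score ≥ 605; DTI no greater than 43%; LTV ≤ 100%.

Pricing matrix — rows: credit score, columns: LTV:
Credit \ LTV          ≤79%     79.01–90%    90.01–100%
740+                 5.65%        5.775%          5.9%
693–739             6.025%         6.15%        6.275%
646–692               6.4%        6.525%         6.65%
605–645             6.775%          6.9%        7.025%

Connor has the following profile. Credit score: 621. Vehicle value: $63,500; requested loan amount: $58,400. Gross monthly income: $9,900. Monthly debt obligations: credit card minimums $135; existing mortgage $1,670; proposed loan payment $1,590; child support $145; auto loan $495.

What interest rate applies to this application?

7.025%

Credit score 621 ≥ 605; Total monthly debts = (135 + 1,670 + 1,590 + 145 + 495) = 4,035. DTI: 4,035 ÷ 9,900 = 40.8%, within the 43% cap
LTV = 58,400/63,500 = 92% ≤ 100%
Score 621 is in the 605–645 band; LTV 92% is in the 90.01–100% band → 7.025%.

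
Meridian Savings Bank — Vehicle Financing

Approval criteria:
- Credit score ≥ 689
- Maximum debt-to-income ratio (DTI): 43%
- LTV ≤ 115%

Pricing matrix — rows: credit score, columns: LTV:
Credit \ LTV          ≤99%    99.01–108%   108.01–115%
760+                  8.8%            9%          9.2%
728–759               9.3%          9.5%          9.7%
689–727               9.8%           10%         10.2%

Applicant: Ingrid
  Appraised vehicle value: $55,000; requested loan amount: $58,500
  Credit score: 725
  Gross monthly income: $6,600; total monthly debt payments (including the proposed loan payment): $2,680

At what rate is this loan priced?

10%

Credit score 725 ≥ 689; DTI: 2,680 ÷ 6,600 = 40.6%, within the 43% cap
Loan-to-value = 58,500/55,000 = 106.4% — pass (115% max)
Credit 725 → row 689–727; LTV 106.4% → column 99.01–108%. Grid cell → 10%.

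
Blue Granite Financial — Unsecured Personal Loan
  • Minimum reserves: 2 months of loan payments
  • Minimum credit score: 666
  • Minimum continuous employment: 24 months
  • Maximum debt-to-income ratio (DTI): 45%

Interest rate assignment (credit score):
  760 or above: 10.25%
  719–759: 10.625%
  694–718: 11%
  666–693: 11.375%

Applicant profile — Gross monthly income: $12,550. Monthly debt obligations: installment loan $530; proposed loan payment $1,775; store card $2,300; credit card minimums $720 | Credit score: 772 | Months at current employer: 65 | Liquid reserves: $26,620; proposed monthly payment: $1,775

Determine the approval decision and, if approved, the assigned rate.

Approved at 10.25%

Credit score 772 ≥ 666 (meets minimum)
Total monthly debts = (530 + 1,775 + 2,300 + 720) = 5,325. DTI: 5,325 ÷ 12,550 = 42.4%, within the 45% cap
Reserves: 26,620 ÷ 1,775 = 15.0 months (meets 2-month minimum)
Employment 65 ≥ 24 months
All requirements met. Score 772 falls in the 760 or above tier → 10.25%.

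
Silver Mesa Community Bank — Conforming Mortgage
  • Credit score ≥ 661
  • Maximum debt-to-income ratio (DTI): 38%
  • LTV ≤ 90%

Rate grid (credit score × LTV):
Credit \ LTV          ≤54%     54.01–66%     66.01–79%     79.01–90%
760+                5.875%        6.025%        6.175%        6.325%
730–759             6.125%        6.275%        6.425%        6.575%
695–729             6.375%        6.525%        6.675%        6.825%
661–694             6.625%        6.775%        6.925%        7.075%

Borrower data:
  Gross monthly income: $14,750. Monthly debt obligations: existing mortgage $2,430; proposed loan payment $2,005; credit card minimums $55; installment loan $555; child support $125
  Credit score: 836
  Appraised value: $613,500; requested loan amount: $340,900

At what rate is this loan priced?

6.025%

Credit score 836 ≥ 661; Total monthly debts = (2,430 + 2,005 + 55 + 555 + 125) = 5,170. Debt-to-income = 5,170/14,750 = 35.1% — meets 38% limit
LTV = 340,900/613,500 = 55.6% ≤ 90%
Row: 836 falls in 760+. Column: 55.6% falls in 54.01–66%. Rate = 6.025%.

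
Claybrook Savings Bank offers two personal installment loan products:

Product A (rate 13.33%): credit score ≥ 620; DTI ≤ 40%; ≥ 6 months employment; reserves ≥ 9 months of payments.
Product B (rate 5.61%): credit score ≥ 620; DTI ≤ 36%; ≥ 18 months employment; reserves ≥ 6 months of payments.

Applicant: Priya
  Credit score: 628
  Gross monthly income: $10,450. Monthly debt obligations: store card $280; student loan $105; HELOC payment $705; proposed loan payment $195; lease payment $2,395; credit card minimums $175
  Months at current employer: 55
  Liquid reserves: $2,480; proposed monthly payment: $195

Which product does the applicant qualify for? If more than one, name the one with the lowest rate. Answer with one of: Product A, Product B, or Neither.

Total debts = (280 + 105 + 705 + 195 + 2,395 + 175) = 3,855; DTI = 3,855/10,450 = 36.9%.
Reserves = 2,480/195 = 12.7 months.
Product A: score 628 ≥ 620; DTI 36.9% ≤ 40%; employment 55 ≥ 6 mo; reserves 12.7 ≥ 9 mo → qualifies.
Product B: score 628 ≥ 620; DTI 36.9% > 36%; employment 55 ≥ 18 mo; reserves 12.7 ≥ 6 mo → does not qualify.

Product A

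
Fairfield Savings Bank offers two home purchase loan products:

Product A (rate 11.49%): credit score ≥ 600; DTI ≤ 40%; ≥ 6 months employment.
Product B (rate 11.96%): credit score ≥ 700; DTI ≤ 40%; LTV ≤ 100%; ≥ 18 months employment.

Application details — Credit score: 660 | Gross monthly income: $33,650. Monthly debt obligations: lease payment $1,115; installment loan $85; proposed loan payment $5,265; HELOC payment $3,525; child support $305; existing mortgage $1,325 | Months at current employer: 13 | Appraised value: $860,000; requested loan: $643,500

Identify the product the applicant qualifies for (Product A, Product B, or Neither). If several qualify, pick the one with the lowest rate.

Total debts = (1,115 + 85 + 5,265 + 3,525 + 305 + 1,325) = 11,620; DTI = 11,620/33,650 = 34.5%.
LTV = 643,500/860,000 = 74.8%.
Product A: score 660 ≥ 600; DTI 34.5% ≤ 40%; employment 13 ≥ 6 mo → qualifies.
Product B: score 660 < 700; DTI 34.5% ≤ 40%; LTV 74.8% ≤ 100%; employment 13 < 18 mo → does not qualify.

Product A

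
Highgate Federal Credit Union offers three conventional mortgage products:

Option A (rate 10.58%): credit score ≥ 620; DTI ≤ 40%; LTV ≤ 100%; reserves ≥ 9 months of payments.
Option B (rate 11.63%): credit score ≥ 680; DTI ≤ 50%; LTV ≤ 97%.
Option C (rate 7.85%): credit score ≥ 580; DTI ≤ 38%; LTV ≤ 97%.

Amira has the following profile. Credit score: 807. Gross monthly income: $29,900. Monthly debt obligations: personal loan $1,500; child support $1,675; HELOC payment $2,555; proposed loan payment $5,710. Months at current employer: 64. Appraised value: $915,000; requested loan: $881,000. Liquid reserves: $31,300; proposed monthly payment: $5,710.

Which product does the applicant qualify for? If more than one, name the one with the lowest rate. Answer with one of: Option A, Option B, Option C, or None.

Option B

Total debts = (1,500 + 1,675 + 2,555 + 5,710) = 11,440; DTI = 11,440/29,900 = 38.3%.
LTV = 881,000/915,000 = 96.3%.
Reserves = 31,300/5,710 = 5.5 months.
Option A: score 807 ≥ 620; DTI 38.3% ≤ 40%; LTV 96.3% ≤ 100%; reserves 5.5 < 9 mo → does not qualify.
Option B: score 807 ≥ 680; DTI 38.3% ≤ 50%; LTV 96.3% ≤ 97% → qualifies.
Option C: score 807 ≥ 580; DTI 38.3% > 38%; LTV 96.3% ≤ 97% → does not qualify.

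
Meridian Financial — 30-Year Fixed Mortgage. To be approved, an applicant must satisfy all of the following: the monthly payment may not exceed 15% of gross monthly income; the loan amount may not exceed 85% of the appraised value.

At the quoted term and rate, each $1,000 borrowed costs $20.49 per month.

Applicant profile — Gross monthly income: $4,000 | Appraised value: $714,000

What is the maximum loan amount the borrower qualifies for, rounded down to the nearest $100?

Payment cap: 15% × $4,000 = $600/month.
At $20.49 per $1,000, that supports 600/20.49 × 1,000 ≈ $29,282 → $29,200.
LTV cap: 85% × $714,000 = $606,900 → $606,900.
Binding constraint: payment-to-income.

$29,200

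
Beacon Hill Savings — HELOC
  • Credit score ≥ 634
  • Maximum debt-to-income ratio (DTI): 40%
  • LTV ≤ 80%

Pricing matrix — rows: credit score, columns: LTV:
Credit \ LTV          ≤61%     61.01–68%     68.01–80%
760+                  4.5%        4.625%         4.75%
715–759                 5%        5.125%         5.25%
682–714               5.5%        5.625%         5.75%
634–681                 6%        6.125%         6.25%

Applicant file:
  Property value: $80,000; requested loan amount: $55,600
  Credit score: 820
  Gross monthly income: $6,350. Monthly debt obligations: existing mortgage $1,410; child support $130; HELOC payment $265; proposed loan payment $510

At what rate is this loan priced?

4.75%

Credit score 820 ≥ 634; Total monthly debts = (1,410 + 130 + 265 + 510) = 2,315. DTI = 2,315/6,350 = 36.5% ≤ 40%
LTV: 55,600 ÷ 80,000 = 69.5%, within 80% cap
Score 820 is in the 760+ band; LTV 69.5% is in the 68.01–80% band → 4.75%.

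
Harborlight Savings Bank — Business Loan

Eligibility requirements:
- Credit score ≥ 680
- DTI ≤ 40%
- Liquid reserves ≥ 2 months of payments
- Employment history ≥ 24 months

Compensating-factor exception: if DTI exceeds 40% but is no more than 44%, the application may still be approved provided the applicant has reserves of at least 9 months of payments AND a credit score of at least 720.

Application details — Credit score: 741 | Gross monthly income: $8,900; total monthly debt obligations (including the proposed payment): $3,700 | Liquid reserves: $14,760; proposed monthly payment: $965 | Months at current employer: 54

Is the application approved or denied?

Approved

Credit score 741 ≥ 680 (meets base)
DTI = 3,700/8,900 = 41.6% > 40% — standard DTI limit exceeded.
Liquid reserves cover 14,760/965 = 15.3 months — ≥ 2 required
Employment 54 ≥ 24 months
41.6% falls in the override range (40%–44%), so the compensating-factor test applies.
Override check — reserves: 15.3 mo (ok); score: 741 (ok).
Both compensating conditions met → exception applies.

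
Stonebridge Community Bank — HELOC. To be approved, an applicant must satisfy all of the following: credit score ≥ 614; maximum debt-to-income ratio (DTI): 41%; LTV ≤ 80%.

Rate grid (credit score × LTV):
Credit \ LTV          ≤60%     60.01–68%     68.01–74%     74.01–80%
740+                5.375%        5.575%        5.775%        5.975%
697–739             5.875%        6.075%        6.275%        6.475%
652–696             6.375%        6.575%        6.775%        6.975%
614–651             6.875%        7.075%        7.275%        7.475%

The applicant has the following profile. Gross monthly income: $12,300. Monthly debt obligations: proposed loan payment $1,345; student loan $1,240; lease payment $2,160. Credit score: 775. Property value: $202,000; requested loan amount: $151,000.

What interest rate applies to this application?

5.975%

Credit score 775 ≥ 614; Total monthly debts = (1,345 + 1,240 + 2,160) = 4,745. DTI = 4,745/12,300 = 38.6% ≤ 41%
LTV = 151,000/202,000 = 74.8% ≤ 80%
Score 775 is in the 740+ band; LTV 74.8% is in the 74.01–80% band → 5.975%.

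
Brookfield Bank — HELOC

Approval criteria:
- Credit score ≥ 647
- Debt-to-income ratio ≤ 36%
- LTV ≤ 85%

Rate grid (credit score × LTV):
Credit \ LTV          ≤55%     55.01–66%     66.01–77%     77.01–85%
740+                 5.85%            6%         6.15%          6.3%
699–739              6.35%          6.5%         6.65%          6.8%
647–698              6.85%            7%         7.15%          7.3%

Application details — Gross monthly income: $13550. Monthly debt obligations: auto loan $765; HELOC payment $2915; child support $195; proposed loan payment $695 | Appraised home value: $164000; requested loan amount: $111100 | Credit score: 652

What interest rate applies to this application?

Credit score 652 ≥ 647; Total monthly debts = (765 + 2,915 + 195 + 695) = 4,570. DTI: 4,570 ÷ 13,550 = 33.7%, within the 36% cap
Loan-to-value = 111,100/164,000 = 67.7% — pass (85% max)
Score 652 is in the 647–698 band; LTV 67.7% is in the 66.01–77% band → 7.15%.

7.15%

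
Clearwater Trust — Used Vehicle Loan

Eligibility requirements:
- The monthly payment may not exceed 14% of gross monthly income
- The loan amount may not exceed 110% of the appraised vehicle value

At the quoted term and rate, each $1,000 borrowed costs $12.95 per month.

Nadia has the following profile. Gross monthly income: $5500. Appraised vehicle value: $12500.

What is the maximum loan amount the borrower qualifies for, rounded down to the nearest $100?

$13,700

Payment cap: 14% × $5,500 = $770/month.
At $12.95 per $1,000, that supports 770/12.95 × 1,000 ≈ $59,459 → $59,400.
LTV cap: 110% × $12,500 = $13,750 → $13,700.
Binding constraint: loan-to-value.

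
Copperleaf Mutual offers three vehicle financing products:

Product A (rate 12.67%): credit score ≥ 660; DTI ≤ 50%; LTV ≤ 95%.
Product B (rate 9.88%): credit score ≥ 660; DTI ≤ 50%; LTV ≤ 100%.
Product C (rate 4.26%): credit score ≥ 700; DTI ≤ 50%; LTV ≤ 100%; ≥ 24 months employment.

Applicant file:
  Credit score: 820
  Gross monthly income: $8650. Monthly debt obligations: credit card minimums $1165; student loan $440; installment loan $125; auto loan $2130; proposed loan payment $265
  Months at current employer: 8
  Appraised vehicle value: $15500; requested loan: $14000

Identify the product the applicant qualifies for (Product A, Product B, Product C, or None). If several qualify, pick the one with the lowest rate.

Product B

Total debts = (1,165 + 440 + 125 + 2,130 + 265) = 4,125; DTI = 4,125/8,650 = 47.7%.
LTV = 14,000/15,500 = 90.3%.
Product A: score 820 ≥ 660; DTI 47.7% ≤ 50%; LTV 90.3% ≤ 95% → qualifies.
Product B: score 820 ≥ 660; DTI 47.7% ≤ 50%; LTV 90.3% ≤ 100% → qualifies.
Product C: score 820 ≥ 700; DTI 47.7% ≤ 50%; LTV 90.3% ≤ 100%; employment 8 < 24 mo → does not qualify.
Qualifying: Product A, Product B. Lowest rate is 9.88% → Product B.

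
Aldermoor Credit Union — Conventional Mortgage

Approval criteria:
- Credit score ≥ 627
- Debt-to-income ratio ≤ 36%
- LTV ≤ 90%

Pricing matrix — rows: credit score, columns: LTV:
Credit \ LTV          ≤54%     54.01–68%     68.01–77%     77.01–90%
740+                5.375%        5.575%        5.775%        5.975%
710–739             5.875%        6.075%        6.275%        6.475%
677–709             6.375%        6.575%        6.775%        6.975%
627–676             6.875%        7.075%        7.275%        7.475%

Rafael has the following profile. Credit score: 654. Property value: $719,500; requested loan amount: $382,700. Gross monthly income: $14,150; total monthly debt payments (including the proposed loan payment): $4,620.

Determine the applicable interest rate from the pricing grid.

6.875%

Credit score 654 ≥ 627; Debt-to-income = 4,620/14,150 = 32.7% — meets 36% limit
LTV = 382,700/719,500 = 53.2% ≤ 90%
Score 654 is in the 627–676 band; LTV 53.2% is in the ≤54% band → 6.875%.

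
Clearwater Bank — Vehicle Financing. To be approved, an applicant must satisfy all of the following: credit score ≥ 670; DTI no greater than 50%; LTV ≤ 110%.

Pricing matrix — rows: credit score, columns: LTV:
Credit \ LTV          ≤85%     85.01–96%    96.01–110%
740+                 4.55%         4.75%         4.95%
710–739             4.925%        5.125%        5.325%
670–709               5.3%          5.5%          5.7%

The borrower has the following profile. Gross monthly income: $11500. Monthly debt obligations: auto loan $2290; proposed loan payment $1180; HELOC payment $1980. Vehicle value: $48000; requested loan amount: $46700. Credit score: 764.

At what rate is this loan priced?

4.95%

Credit score 764 ≥ 670; Total monthly debts = (2,290 + 1,180 + 1,980) = 5,450. DTI = 5,450/11,500 = 47.4% ≤ 50%
Loan-to-value = 46,700/48,000 = 97.3% — pass (110% max)
Credit 764 → row 740+; LTV 97.3% → column 96.01–110%. Grid cell → 4.95%.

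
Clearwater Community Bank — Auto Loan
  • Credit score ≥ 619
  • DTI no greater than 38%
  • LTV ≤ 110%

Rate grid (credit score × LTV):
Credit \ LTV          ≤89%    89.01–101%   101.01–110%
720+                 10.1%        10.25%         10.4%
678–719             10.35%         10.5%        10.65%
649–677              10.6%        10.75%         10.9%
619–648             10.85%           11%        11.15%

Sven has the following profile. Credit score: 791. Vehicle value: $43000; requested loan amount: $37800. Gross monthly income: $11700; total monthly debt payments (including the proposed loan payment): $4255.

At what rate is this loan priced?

Credit score 791 ≥ 619; DTI: 4,255 ÷ 11,700 = 36.4%, within the 38% cap
LTV = 37,800/43,000 = 87.9% ≤ 110%
Credit 791 → row 720+; LTV 87.9% → column ≤89%. Grid cell → 10.1%.

10.1%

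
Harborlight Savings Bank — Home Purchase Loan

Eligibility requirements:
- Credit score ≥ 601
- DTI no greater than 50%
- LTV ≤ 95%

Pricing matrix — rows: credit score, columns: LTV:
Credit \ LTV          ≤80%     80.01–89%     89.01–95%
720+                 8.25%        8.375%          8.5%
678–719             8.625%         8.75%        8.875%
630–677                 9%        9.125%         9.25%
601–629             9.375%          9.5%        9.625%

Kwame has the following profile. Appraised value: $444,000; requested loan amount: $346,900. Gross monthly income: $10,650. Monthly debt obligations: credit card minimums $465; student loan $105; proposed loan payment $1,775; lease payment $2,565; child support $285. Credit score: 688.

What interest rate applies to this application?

Credit score 688 ≥ 601; Total monthly debts = (465 + 105 + 1,775 + 2,565 + 285) = 5,195. Debt-to-income = 5,195/10,650 = 48.8% — meets 50% limit
Loan-to-value = 346,900/444,000 = 78.1% — pass (95% max)
Row: 688 falls in 678–719. Column: 78.1% falls in ≤80%. Rate = 8.625%.

8.625%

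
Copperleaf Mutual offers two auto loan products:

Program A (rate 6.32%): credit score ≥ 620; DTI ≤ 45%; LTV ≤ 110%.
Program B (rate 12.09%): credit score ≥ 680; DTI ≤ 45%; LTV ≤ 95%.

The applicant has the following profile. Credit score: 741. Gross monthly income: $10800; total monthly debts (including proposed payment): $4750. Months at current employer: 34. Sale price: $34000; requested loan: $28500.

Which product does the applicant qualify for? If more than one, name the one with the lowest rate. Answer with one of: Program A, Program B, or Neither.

Program A

DTI = 4,750/10,800 = 44%.
LTV = 28,500/34,000 = 83.8%.
Program A: score 741 ≥ 620; DTI 44% ≤ 45%; LTV 83.8% ≤ 110% → qualifies.
Program B: score 741 ≥ 680; DTI 44% ≤ 45%; LTV 83.8% ≤ 95% → qualifies.
Qualifying: Program A, Program B. Lowest rate is 6.32% → Program A.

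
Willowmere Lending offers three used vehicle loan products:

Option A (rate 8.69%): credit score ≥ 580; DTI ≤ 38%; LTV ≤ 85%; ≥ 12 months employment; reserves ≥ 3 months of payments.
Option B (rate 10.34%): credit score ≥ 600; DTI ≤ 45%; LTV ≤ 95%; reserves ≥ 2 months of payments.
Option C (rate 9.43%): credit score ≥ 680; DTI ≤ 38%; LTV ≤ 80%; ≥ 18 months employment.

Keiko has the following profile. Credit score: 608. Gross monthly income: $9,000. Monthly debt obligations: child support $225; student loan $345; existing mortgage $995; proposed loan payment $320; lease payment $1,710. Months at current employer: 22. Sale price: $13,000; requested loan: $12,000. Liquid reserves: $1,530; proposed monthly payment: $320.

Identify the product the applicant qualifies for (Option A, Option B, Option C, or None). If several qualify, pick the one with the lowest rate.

Option B

Total debts = (225 + 345 + 995 + 320 + 1,710) = 3,595; DTI = 3,595/9,000 = 39.9%.
LTV = 12,000/13,000 = 92.3%.
Reserves = 1,530/320 = 4.8 months.
Option A: score 608 ≥ 580; DTI 39.9% > 38%; LTV 92.3% > 85%; employment 22 ≥ 12 mo; reserves 4.8 ≥ 3 mo → does not qualify.
Option B: score 608 ≥ 600; DTI 39.9% ≤ 45%; LTV 92.3% ≤ 95%; reserves 4.8 ≥ 2 mo → qualifies.
Option C: score 608 < 680; DTI 39.9% > 38%; LTV 92.3% > 80%; employment 22 ≥ 18 mo → does not qualify.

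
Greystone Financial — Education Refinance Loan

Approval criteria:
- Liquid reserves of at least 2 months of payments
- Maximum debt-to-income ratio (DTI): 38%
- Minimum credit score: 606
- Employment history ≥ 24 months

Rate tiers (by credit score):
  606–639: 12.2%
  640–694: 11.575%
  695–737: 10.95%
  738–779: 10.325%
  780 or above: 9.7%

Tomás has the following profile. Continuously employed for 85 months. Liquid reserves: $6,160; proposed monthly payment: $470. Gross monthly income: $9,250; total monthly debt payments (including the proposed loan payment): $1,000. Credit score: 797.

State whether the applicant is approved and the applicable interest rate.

Approved at 9.7%

Credit score 797 ≥ 606 (meets minimum)
Employment 85 ≥ 24 months
DTI = 1,000/9,250 = 10.8% ≤ 38%
Reserves = 6,160/470 = 13.1 months ≥ 2
All requirements met. Score 797 falls in the 780 or above tier → 9.7%.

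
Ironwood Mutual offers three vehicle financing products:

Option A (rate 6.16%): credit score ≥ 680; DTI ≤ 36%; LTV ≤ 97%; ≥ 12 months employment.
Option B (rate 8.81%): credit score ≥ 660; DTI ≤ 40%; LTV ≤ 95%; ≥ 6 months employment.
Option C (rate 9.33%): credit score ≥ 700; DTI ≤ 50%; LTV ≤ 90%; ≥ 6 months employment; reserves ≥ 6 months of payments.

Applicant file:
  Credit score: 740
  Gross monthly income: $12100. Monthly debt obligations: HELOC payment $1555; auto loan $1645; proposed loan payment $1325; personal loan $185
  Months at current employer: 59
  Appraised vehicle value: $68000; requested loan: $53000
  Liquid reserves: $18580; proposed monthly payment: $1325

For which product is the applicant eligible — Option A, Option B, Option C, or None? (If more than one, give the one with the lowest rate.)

Option B

Total debts = (1,555 + 1,645 + 1,325 + 185) = 4,710; DTI = 4,710/12,100 = 38.9%.
LTV = 53,000/68,000 = 77.9%.
Reserves = 18,580/1,325 = 14.0 months.
Option A: score 740 ≥ 680; DTI 38.9% > 36%; LTV 77.9% ≤ 97%; employment 59 ≥ 12 mo → does not qualify.
Option B: score 740 ≥ 660; DTI 38.9% ≤ 40%; LTV 77.9% ≤ 95%; employment 59 ≥ 6 mo → qualifies.
Option C: score 740 ≥ 700; DTI 38.9% ≤ 50%; LTV 77.9% ≤ 90%; employment 59 ≥ 6 mo; reserves 14.0 ≥ 6 mo → qualifies.
Qualifying: Option B, Option C. Lowest rate is 8.81% → Option B.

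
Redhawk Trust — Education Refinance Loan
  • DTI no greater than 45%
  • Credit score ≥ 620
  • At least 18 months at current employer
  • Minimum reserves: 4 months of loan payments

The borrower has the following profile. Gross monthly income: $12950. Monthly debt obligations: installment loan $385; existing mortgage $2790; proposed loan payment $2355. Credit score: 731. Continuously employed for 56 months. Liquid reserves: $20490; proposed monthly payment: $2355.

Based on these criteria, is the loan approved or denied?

Approved

Total monthly debts = (385 + 2,790 + 2,355) = 5,530. DTI: 5,530 ÷ 12,950 = 42.7%, within the 45% cap
Credit score 731 ≥ 620 (meets)
Employment 56 ≥ 18 months
Reserves: 20,490 ÷ 2,355 = 8.7 months (meets 4-month minimum)
All criteria satisfied.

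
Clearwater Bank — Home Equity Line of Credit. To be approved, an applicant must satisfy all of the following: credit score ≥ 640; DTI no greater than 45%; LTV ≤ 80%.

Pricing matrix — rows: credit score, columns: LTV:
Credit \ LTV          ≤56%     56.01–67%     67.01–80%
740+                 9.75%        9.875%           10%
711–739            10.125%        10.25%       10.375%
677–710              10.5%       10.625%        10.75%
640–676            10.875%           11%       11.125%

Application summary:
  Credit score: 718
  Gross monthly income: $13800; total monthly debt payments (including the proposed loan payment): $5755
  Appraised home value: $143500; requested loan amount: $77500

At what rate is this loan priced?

10.125%

Credit score 718 ≥ 640; DTI: 5,755 ÷ 13,800 = 41.7%, within the 45% cap
Loan-to-value = 77,500/143,500 = 54% — pass (80% max)
Credit 718 → row 711–739; LTV 54% → column ≤56%. Grid cell → 10.125%.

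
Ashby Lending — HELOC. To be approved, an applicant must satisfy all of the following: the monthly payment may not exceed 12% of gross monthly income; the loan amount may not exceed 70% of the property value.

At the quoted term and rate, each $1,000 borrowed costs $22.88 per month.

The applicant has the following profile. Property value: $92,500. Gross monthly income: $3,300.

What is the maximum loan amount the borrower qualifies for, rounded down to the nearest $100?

Payment cap: 12% × $3,300 = $396/month.
At $22.88 per $1,000, that supports 396/22.88 × 1,000 ≈ $17,307 → $17,300.
LTV cap: 70% × $92,500 = $64,750 → $64,700.
Binding constraint: payment-to-income.

$17,300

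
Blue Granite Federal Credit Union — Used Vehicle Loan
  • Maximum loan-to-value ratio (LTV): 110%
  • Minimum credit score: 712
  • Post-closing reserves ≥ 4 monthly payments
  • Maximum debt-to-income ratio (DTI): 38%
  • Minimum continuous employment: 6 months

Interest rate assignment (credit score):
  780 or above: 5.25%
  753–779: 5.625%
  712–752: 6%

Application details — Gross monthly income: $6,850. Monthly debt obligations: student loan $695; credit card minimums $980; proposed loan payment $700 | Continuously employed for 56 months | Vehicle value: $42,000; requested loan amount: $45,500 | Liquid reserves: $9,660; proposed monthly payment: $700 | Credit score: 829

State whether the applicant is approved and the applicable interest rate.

Approved at 5.25%

Credit score 829 ≥ 712 (meets minimum)
LTV: 45,500 ÷ 42,000 = 108.3%, within 110% cap
Total monthly debts = (695 + 980 + 700) = 2,375. DTI = 2,375/6,850 = 34.7% ≤ 38%
Employment 56 ≥ 6 months
Reserves = 9,660/700 = 13.8 months ≥ 4
All requirements met. Score 829 falls in the 780 or above tier → 5.25%.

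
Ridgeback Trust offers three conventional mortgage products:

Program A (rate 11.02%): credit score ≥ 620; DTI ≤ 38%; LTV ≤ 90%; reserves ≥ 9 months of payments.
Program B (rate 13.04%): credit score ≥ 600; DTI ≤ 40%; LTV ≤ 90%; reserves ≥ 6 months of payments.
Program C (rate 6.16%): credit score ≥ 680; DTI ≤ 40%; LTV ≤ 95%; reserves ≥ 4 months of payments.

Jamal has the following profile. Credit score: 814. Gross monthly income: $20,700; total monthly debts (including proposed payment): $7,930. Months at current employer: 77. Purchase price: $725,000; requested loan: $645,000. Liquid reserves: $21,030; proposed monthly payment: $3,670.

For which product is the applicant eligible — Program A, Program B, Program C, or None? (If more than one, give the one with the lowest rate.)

DTI = 7,930/20,700 = 38.3%.
LTV = 645,000/725,000 = 89%.
Reserves = 21,030/3,670 = 5.7 months.
Program A: score 814 ≥ 620; DTI 38.3% > 38%; LTV 89% ≤ 90%; reserves 5.7 < 9 mo → does not qualify.
Program B: score 814 ≥ 600; DTI 38.3% ≤ 40%; LTV 89% ≤ 90%; reserves 5.7 < 6 mo → does not qualify.
Program C: score 814 ≥ 680; DTI 38.3% ≤ 40%; LTV 89% ≤ 95%; reserves 5.7 ≥ 4 mo → qualifies.

Program C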